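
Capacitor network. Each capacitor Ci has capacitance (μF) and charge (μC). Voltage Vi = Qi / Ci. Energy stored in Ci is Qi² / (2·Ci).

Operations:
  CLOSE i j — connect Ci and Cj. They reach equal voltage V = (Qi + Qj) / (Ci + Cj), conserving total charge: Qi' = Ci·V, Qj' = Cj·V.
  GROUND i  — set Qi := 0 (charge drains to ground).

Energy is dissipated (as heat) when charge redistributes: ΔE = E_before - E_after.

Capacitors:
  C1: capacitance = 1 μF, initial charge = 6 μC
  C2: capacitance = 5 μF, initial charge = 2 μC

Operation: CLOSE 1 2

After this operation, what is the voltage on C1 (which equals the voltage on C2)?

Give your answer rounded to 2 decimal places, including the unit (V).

Answer: 1.33 V

Derivation:
Initial: C1(1μF, Q=6μC, V=6.00V), C2(5μF, Q=2μC, V=0.40V)
Op 1: CLOSE 1-2: Q_total=8.00, C_total=6.00, V=1.33; Q1=1.33, Q2=6.67; dissipated=13.067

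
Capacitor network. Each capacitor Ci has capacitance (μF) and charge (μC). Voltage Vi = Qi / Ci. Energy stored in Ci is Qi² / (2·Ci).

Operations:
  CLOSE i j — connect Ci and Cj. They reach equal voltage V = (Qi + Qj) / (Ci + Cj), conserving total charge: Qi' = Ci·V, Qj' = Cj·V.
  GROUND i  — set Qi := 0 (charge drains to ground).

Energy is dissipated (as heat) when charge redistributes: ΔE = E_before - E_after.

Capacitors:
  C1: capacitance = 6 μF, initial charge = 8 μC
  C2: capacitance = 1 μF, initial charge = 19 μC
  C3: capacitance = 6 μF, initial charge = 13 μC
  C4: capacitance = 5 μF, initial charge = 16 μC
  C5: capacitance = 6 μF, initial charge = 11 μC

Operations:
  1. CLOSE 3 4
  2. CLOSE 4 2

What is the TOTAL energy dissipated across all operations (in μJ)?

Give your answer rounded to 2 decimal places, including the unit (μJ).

Initial: C1(6μF, Q=8μC, V=1.33V), C2(1μF, Q=19μC, V=19.00V), C3(6μF, Q=13μC, V=2.17V), C4(5μF, Q=16μC, V=3.20V), C5(6μF, Q=11μC, V=1.83V)
Op 1: CLOSE 3-4: Q_total=29.00, C_total=11.00, V=2.64; Q3=15.82, Q4=13.18; dissipated=1.456
Op 2: CLOSE 4-2: Q_total=32.18, C_total=6.00, V=5.36; Q4=26.82, Q2=5.36; dissipated=111.570
Total dissipated: 113.026 μJ

Answer: 113.03 μJ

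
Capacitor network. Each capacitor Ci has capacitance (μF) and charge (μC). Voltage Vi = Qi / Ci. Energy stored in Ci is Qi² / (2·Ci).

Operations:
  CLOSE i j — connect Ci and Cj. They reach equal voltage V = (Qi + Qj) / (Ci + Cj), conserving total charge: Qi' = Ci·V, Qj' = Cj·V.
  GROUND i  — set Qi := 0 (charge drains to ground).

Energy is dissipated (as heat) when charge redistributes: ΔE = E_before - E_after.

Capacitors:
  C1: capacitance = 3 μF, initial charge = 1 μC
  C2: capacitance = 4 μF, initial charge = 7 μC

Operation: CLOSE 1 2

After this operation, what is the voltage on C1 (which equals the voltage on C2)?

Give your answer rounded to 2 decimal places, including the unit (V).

Initial: C1(3μF, Q=1μC, V=0.33V), C2(4μF, Q=7μC, V=1.75V)
Op 1: CLOSE 1-2: Q_total=8.00, C_total=7.00, V=1.14; Q1=3.43, Q2=4.57; dissipated=1.720

Answer: 1.14 V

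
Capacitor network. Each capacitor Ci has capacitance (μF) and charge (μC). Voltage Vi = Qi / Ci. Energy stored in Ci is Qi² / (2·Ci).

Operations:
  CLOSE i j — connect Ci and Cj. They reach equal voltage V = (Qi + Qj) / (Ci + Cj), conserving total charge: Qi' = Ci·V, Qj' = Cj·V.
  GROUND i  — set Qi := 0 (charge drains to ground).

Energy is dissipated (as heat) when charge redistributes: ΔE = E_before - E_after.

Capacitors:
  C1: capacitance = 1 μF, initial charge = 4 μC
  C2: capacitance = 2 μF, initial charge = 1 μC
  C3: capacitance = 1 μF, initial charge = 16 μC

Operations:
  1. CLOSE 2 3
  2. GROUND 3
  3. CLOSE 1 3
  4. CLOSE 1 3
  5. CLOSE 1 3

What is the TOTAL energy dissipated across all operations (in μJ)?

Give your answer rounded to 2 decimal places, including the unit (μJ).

Initial: C1(1μF, Q=4μC, V=4.00V), C2(2μF, Q=1μC, V=0.50V), C3(1μF, Q=16μC, V=16.00V)
Op 1: CLOSE 2-3: Q_total=17.00, C_total=3.00, V=5.67; Q2=11.33, Q3=5.67; dissipated=80.083
Op 2: GROUND 3: Q3=0; energy lost=16.056
Op 3: CLOSE 1-3: Q_total=4.00, C_total=2.00, V=2.00; Q1=2.00, Q3=2.00; dissipated=4.000
Op 4: CLOSE 1-3: Q_total=4.00, C_total=2.00, V=2.00; Q1=2.00, Q3=2.00; dissipated=0.000
Op 5: CLOSE 1-3: Q_total=4.00, C_total=2.00, V=2.00; Q1=2.00, Q3=2.00; dissipated=0.000
Total dissipated: 100.139 μJ

Answer: 100.14 μJ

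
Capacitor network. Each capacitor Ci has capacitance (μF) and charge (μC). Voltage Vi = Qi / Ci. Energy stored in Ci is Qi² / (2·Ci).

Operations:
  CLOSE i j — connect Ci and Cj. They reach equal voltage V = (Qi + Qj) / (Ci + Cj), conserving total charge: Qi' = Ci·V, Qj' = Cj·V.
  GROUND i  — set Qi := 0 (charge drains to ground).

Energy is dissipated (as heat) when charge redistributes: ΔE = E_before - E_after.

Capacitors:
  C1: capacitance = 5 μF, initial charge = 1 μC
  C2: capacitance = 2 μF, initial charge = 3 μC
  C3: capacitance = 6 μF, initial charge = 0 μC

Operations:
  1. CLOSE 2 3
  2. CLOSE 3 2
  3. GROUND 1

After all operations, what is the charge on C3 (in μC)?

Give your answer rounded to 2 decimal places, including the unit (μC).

Answer: 2.25 μC

Derivation:
Initial: C1(5μF, Q=1μC, V=0.20V), C2(2μF, Q=3μC, V=1.50V), C3(6μF, Q=0μC, V=0.00V)
Op 1: CLOSE 2-3: Q_total=3.00, C_total=8.00, V=0.38; Q2=0.75, Q3=2.25; dissipated=1.688
Op 2: CLOSE 3-2: Q_total=3.00, C_total=8.00, V=0.38; Q3=2.25, Q2=0.75; dissipated=0.000
Op 3: GROUND 1: Q1=0; energy lost=0.100
Final charges: Q1=0.00, Q2=0.75, Q3=2.25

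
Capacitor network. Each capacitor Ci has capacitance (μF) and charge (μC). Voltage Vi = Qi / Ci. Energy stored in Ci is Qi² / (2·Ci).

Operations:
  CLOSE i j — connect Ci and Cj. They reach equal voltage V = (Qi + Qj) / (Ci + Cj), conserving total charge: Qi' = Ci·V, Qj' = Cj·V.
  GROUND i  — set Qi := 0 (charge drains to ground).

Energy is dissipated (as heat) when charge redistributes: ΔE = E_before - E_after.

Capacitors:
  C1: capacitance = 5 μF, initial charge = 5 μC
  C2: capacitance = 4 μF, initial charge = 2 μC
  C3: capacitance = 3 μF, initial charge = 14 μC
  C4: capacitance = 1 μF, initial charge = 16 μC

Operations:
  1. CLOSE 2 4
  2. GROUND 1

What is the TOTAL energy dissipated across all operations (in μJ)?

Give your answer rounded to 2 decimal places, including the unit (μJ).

Answer: 98.60 μJ

Derivation:
Initial: C1(5μF, Q=5μC, V=1.00V), C2(4μF, Q=2μC, V=0.50V), C3(3μF, Q=14μC, V=4.67V), C4(1μF, Q=16μC, V=16.00V)
Op 1: CLOSE 2-4: Q_total=18.00, C_total=5.00, V=3.60; Q2=14.40, Q4=3.60; dissipated=96.100
Op 2: GROUND 1: Q1=0; energy lost=2.500
Total dissipated: 98.600 μJ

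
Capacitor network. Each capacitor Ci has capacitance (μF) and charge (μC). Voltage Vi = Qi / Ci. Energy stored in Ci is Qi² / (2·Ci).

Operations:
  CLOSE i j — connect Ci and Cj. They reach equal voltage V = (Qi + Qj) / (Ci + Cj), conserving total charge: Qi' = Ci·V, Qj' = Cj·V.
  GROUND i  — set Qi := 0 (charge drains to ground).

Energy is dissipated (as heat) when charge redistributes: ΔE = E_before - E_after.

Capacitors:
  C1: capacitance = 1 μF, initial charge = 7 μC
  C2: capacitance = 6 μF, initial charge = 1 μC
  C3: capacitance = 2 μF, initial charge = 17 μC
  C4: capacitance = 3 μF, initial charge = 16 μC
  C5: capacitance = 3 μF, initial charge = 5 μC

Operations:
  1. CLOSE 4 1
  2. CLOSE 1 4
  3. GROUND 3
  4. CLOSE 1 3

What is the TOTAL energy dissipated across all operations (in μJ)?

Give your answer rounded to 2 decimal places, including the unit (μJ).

Initial: C1(1μF, Q=7μC, V=7.00V), C2(6μF, Q=1μC, V=0.17V), C3(2μF, Q=17μC, V=8.50V), C4(3μF, Q=16μC, V=5.33V), C5(3μF, Q=5μC, V=1.67V)
Op 1: CLOSE 4-1: Q_total=23.00, C_total=4.00, V=5.75; Q4=17.25, Q1=5.75; dissipated=1.042
Op 2: CLOSE 1-4: Q_total=23.00, C_total=4.00, V=5.75; Q1=5.75, Q4=17.25; dissipated=0.000
Op 3: GROUND 3: Q3=0; energy lost=72.250
Op 4: CLOSE 1-3: Q_total=5.75, C_total=3.00, V=1.92; Q1=1.92, Q3=3.83; dissipated=11.021
Total dissipated: 84.312 μJ

Answer: 84.31 μJ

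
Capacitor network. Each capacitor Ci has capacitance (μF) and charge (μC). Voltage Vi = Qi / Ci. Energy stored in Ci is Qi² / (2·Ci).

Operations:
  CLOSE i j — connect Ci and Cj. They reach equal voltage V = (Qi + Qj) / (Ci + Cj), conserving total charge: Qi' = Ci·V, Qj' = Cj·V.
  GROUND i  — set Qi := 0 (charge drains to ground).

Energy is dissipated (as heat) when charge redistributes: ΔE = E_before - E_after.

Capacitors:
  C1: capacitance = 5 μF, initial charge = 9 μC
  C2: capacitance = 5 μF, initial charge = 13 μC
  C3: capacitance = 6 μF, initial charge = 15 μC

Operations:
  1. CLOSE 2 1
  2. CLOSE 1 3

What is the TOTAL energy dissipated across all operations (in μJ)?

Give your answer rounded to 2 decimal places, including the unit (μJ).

Answer: 0.92 μJ

Derivation:
Initial: C1(5μF, Q=9μC, V=1.80V), C2(5μF, Q=13μC, V=2.60V), C3(6μF, Q=15μC, V=2.50V)
Op 1: CLOSE 2-1: Q_total=22.00, C_total=10.00, V=2.20; Q2=11.00, Q1=11.00; dissipated=0.800
Op 2: CLOSE 1-3: Q_total=26.00, C_total=11.00, V=2.36; Q1=11.82, Q3=14.18; dissipated=0.123
Total dissipated: 0.923 μJ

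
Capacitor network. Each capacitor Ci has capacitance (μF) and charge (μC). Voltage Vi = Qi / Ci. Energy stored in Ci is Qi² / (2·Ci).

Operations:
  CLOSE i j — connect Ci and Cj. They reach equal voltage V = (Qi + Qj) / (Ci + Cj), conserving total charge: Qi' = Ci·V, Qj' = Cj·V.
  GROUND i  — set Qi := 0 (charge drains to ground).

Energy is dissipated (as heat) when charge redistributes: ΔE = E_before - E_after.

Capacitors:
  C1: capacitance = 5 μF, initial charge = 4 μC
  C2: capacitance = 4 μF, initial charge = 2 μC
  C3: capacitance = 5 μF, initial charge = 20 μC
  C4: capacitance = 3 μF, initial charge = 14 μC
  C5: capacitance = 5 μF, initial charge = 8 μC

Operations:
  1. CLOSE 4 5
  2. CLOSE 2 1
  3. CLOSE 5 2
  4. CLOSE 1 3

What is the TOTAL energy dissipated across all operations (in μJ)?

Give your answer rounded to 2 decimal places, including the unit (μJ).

Initial: C1(5μF, Q=4μC, V=0.80V), C2(4μF, Q=2μC, V=0.50V), C3(5μF, Q=20μC, V=4.00V), C4(3μF, Q=14μC, V=4.67V), C5(5μF, Q=8μC, V=1.60V)
Op 1: CLOSE 4-5: Q_total=22.00, C_total=8.00, V=2.75; Q4=8.25, Q5=13.75; dissipated=8.817
Op 2: CLOSE 2-1: Q_total=6.00, C_total=9.00, V=0.67; Q2=2.67, Q1=3.33; dissipated=0.100
Op 3: CLOSE 5-2: Q_total=16.42, C_total=9.00, V=1.82; Q5=9.12, Q2=7.30; dissipated=4.823
Op 4: CLOSE 1-3: Q_total=23.33, C_total=10.00, V=2.33; Q1=11.67, Q3=11.67; dissipated=13.889
Total dissipated: 27.628 μJ

Answer: 27.63 μJ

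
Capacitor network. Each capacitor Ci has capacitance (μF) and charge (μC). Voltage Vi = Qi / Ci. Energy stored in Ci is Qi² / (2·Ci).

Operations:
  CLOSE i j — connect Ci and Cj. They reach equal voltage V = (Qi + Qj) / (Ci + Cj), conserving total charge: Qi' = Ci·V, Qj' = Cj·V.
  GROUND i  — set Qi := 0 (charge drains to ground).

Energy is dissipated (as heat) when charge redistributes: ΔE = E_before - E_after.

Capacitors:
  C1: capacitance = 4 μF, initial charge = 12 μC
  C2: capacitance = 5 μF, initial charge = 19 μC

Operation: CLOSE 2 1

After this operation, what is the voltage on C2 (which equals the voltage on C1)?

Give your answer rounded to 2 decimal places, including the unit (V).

Initial: C1(4μF, Q=12μC, V=3.00V), C2(5μF, Q=19μC, V=3.80V)
Op 1: CLOSE 2-1: Q_total=31.00, C_total=9.00, V=3.44; Q2=17.22, Q1=13.78; dissipated=0.711

Answer: 3.44 V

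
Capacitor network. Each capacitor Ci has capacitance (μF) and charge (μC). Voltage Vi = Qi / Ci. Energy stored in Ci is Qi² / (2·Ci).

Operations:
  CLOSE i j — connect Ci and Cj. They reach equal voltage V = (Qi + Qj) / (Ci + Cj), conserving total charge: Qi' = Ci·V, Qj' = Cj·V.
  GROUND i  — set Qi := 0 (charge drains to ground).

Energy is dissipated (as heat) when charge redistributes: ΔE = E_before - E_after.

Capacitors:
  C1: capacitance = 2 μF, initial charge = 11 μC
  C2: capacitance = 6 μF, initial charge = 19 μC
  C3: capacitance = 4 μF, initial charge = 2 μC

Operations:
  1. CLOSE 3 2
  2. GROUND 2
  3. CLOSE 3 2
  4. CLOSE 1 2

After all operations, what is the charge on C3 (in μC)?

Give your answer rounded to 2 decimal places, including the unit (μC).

Initial: C1(2μF, Q=11μC, V=5.50V), C2(6μF, Q=19μC, V=3.17V), C3(4μF, Q=2μC, V=0.50V)
Op 1: CLOSE 3-2: Q_total=21.00, C_total=10.00, V=2.10; Q3=8.40, Q2=12.60; dissipated=8.533
Op 2: GROUND 2: Q2=0; energy lost=13.230
Op 3: CLOSE 3-2: Q_total=8.40, C_total=10.00, V=0.84; Q3=3.36, Q2=5.04; dissipated=5.292
Op 4: CLOSE 1-2: Q_total=16.04, C_total=8.00, V=2.00; Q1=4.01, Q2=12.03; dissipated=16.287
Final charges: Q1=4.01, Q2=12.03, Q3=3.36

Answer: 3.36 μC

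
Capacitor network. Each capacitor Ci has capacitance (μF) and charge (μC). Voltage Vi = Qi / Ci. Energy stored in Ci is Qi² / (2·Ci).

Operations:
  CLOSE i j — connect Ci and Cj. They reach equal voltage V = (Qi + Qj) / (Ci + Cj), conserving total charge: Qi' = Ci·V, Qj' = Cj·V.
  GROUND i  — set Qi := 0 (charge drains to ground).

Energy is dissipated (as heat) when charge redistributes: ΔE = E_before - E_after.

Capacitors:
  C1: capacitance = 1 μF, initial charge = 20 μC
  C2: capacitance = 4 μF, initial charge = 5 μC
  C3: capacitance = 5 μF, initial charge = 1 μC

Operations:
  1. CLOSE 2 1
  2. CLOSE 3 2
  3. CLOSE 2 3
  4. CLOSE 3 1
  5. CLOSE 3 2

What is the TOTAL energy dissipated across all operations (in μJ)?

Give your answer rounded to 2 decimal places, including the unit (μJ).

Initial: C1(1μF, Q=20μC, V=20.00V), C2(4μF, Q=5μC, V=1.25V), C3(5μF, Q=1μC, V=0.20V)
Op 1: CLOSE 2-1: Q_total=25.00, C_total=5.00, V=5.00; Q2=20.00, Q1=5.00; dissipated=140.625
Op 2: CLOSE 3-2: Q_total=21.00, C_total=9.00, V=2.33; Q3=11.67, Q2=9.33; dissipated=25.600
Op 3: CLOSE 2-3: Q_total=21.00, C_total=9.00, V=2.33; Q2=9.33, Q3=11.67; dissipated=0.000
Op 4: CLOSE 3-1: Q_total=16.67, C_total=6.00, V=2.78; Q3=13.89, Q1=2.78; dissipated=2.963
Op 5: CLOSE 3-2: Q_total=23.22, C_total=9.00, V=2.58; Q3=12.90, Q2=10.32; dissipated=0.219
Total dissipated: 169.407 μJ

Answer: 169.41 μJ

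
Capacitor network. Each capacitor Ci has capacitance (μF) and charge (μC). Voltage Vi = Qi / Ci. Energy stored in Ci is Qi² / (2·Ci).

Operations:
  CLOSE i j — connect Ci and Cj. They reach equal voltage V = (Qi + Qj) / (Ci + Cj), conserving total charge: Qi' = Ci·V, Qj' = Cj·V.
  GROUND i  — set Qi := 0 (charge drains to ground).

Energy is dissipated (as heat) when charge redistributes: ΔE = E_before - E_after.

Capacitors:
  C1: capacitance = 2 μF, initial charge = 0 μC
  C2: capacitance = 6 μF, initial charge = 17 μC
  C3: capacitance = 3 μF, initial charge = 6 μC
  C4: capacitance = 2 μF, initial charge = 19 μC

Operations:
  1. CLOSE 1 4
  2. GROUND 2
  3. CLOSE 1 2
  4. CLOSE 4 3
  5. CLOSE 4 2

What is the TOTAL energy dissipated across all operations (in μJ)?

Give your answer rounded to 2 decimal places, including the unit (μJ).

Initial: C1(2μF, Q=0μC, V=0.00V), C2(6μF, Q=17μC, V=2.83V), C3(3μF, Q=6μC, V=2.00V), C4(2μF, Q=19μC, V=9.50V)
Op 1: CLOSE 1-4: Q_total=19.00, C_total=4.00, V=4.75; Q1=9.50, Q4=9.50; dissipated=45.125
Op 2: GROUND 2: Q2=0; energy lost=24.083
Op 3: CLOSE 1-2: Q_total=9.50, C_total=8.00, V=1.19; Q1=2.38, Q2=7.12; dissipated=16.922
Op 4: CLOSE 4-3: Q_total=15.50, C_total=5.00, V=3.10; Q4=6.20, Q3=9.30; dissipated=4.537
Op 5: CLOSE 4-2: Q_total=13.32, C_total=8.00, V=1.67; Q4=3.33, Q2=9.99; dissipated=2.743
Total dissipated: 93.411 μJ

Answer: 93.41 μJ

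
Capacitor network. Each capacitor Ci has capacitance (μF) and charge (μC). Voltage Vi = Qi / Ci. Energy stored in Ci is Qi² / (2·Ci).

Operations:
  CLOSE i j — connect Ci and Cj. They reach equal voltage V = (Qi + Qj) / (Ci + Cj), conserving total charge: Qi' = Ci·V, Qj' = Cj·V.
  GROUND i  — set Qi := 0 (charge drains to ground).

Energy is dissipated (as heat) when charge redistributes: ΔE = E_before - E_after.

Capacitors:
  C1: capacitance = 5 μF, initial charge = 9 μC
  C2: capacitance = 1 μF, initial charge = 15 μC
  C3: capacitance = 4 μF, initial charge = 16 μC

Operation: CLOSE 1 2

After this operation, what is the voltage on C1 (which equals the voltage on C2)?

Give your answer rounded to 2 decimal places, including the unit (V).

Initial: C1(5μF, Q=9μC, V=1.80V), C2(1μF, Q=15μC, V=15.00V), C3(4μF, Q=16μC, V=4.00V)
Op 1: CLOSE 1-2: Q_total=24.00, C_total=6.00, V=4.00; Q1=20.00, Q2=4.00; dissipated=72.600

Answer: 4.00 V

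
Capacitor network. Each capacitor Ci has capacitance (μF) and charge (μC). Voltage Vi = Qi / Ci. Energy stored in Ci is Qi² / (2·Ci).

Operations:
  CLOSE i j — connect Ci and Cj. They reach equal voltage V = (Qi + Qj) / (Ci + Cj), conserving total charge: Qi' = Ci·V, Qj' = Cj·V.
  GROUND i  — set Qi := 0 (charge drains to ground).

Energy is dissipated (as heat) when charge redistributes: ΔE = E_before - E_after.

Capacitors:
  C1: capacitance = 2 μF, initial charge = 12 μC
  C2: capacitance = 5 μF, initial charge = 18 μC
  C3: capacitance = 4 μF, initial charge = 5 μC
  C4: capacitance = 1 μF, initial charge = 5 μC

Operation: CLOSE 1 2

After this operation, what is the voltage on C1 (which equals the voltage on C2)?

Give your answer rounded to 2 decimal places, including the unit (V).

Answer: 4.29 V

Derivation:
Initial: C1(2μF, Q=12μC, V=6.00V), C2(5μF, Q=18μC, V=3.60V), C3(4μF, Q=5μC, V=1.25V), C4(1μF, Q=5μC, V=5.00V)
Op 1: CLOSE 1-2: Q_total=30.00, C_total=7.00, V=4.29; Q1=8.57, Q2=21.43; dissipated=4.114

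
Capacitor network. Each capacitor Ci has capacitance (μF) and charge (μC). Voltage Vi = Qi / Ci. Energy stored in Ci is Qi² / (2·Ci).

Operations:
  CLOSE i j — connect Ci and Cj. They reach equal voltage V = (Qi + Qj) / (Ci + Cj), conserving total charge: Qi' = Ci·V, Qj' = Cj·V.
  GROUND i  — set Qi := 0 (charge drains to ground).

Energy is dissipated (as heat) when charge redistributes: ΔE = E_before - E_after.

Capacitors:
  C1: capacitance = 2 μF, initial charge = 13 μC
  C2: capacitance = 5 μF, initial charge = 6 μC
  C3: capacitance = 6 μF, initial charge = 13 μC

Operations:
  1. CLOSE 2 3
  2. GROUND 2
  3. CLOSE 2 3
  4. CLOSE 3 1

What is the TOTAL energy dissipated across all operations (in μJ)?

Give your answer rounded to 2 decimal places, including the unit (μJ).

Answer: 35.97 μJ

Derivation:
Initial: C1(2μF, Q=13μC, V=6.50V), C2(5μF, Q=6μC, V=1.20V), C3(6μF, Q=13μC, V=2.17V)
Op 1: CLOSE 2-3: Q_total=19.00, C_total=11.00, V=1.73; Q2=8.64, Q3=10.36; dissipated=1.274
Op 2: GROUND 2: Q2=0; energy lost=7.459
Op 3: CLOSE 2-3: Q_total=10.36, C_total=11.00, V=0.94; Q2=4.71, Q3=5.65; dissipated=4.068
Op 4: CLOSE 3-1: Q_total=18.65, C_total=8.00, V=2.33; Q3=13.99, Q1=4.66; dissipated=23.167
Total dissipated: 35.969 μJ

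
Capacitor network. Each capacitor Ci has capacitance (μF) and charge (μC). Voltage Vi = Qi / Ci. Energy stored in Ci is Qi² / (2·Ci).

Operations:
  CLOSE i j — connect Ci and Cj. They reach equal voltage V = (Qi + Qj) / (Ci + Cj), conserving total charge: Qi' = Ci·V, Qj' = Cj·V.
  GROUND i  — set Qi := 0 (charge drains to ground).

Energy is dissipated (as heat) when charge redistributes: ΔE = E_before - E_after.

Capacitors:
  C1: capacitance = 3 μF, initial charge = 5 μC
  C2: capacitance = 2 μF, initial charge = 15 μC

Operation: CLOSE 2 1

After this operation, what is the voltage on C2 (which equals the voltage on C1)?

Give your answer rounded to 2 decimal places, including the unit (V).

Answer: 4.00 V

Derivation:
Initial: C1(3μF, Q=5μC, V=1.67V), C2(2μF, Q=15μC, V=7.50V)
Op 1: CLOSE 2-1: Q_total=20.00, C_total=5.00, V=4.00; Q2=8.00, Q1=12.00; dissipated=20.417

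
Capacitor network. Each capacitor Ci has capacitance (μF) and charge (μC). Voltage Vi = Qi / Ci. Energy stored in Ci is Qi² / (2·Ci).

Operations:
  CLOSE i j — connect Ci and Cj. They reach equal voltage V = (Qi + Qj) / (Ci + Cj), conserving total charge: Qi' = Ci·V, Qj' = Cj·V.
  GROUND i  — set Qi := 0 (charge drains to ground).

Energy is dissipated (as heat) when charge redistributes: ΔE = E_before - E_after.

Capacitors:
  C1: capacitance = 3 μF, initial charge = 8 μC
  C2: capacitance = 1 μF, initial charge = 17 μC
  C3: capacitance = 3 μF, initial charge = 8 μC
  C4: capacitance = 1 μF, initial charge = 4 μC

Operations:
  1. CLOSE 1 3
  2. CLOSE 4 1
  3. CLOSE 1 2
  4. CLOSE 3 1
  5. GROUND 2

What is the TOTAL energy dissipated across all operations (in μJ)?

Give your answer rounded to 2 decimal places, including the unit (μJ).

Answer: 106.31 μJ

Derivation:
Initial: C1(3μF, Q=8μC, V=2.67V), C2(1μF, Q=17μC, V=17.00V), C3(3μF, Q=8μC, V=2.67V), C4(1μF, Q=4μC, V=4.00V)
Op 1: CLOSE 1-3: Q_total=16.00, C_total=6.00, V=2.67; Q1=8.00, Q3=8.00; dissipated=0.000
Op 2: CLOSE 4-1: Q_total=12.00, C_total=4.00, V=3.00; Q4=3.00, Q1=9.00; dissipated=0.667
Op 3: CLOSE 1-2: Q_total=26.00, C_total=4.00, V=6.50; Q1=19.50, Q2=6.50; dissipated=73.500
Op 4: CLOSE 3-1: Q_total=27.50, C_total=6.00, V=4.58; Q3=13.75, Q1=13.75; dissipated=11.021
Op 5: GROUND 2: Q2=0; energy lost=21.125
Total dissipated: 106.312 μJ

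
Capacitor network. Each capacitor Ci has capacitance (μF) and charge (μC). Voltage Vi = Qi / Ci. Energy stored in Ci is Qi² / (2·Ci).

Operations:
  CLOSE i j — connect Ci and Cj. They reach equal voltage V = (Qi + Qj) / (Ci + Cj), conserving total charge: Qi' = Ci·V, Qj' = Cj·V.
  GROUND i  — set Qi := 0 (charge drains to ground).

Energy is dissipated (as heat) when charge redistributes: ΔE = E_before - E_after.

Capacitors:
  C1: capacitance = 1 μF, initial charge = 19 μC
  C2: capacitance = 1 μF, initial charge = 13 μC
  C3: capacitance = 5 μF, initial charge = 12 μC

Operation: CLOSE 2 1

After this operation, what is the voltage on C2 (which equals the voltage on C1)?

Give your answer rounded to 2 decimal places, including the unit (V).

Answer: 16.00 V

Derivation:
Initial: C1(1μF, Q=19μC, V=19.00V), C2(1μF, Q=13μC, V=13.00V), C3(5μF, Q=12μC, V=2.40V)
Op 1: CLOSE 2-1: Q_total=32.00, C_total=2.00, V=16.00; Q2=16.00, Q1=16.00; dissipated=9.000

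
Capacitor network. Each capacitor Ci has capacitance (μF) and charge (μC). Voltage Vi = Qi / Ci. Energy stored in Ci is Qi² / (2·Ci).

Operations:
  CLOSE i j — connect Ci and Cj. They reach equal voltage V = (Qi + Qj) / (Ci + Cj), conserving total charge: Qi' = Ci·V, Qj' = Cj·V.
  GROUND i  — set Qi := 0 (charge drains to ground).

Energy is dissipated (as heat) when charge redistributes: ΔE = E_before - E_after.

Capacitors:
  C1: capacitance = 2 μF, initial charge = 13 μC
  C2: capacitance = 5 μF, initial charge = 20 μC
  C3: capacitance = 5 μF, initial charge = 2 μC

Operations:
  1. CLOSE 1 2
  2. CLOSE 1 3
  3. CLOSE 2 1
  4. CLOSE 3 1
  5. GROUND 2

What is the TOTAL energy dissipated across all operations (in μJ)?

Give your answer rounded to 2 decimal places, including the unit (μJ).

Answer: 64.75 μJ

Derivation:
Initial: C1(2μF, Q=13μC, V=6.50V), C2(5μF, Q=20μC, V=4.00V), C3(5μF, Q=2μC, V=0.40V)
Op 1: CLOSE 1-2: Q_total=33.00, C_total=7.00, V=4.71; Q1=9.43, Q2=23.57; dissipated=4.464
Op 2: CLOSE 1-3: Q_total=11.43, C_total=7.00, V=1.63; Q1=3.27, Q3=8.16; dissipated=13.295
Op 3: CLOSE 2-1: Q_total=26.84, C_total=7.00, V=3.83; Q2=19.17, Q1=7.67; dissipated=6.783
Op 4: CLOSE 3-1: Q_total=15.83, C_total=7.00, V=2.26; Q3=11.31, Q1=4.52; dissipated=3.461
Op 5: GROUND 2: Q2=0; energy lost=36.745
Total dissipated: 64.749 μJ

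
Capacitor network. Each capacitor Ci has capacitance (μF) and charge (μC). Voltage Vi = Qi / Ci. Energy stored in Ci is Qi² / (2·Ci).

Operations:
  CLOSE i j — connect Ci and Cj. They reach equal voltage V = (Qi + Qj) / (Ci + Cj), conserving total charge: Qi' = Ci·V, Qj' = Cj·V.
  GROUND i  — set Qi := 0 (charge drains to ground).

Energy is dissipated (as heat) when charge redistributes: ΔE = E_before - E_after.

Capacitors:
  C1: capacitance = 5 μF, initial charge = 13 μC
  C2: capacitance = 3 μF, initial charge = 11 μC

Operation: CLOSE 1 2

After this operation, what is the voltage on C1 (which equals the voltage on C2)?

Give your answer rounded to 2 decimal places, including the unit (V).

Initial: C1(5μF, Q=13μC, V=2.60V), C2(3μF, Q=11μC, V=3.67V)
Op 1: CLOSE 1-2: Q_total=24.00, C_total=8.00, V=3.00; Q1=15.00, Q2=9.00; dissipated=1.067

Answer: 3.00 V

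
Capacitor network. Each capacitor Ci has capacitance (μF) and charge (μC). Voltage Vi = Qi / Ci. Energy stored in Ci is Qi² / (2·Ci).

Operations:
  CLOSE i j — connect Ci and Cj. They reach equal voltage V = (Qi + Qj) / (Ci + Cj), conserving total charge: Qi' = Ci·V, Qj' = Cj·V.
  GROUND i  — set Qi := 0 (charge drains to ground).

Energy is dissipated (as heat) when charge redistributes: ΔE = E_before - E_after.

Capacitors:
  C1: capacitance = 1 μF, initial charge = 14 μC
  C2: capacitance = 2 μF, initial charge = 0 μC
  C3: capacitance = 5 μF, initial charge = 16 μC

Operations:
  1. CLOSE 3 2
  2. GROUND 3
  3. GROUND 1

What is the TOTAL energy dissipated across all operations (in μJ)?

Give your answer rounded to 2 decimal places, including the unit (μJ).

Answer: 118.38 μJ

Derivation:
Initial: C1(1μF, Q=14μC, V=14.00V), C2(2μF, Q=0μC, V=0.00V), C3(5μF, Q=16μC, V=3.20V)
Op 1: CLOSE 3-2: Q_total=16.00, C_total=7.00, V=2.29; Q3=11.43, Q2=4.57; dissipated=7.314
Op 2: GROUND 3: Q3=0; energy lost=13.061
Op 3: GROUND 1: Q1=0; energy lost=98.000
Total dissipated: 118.376 μJ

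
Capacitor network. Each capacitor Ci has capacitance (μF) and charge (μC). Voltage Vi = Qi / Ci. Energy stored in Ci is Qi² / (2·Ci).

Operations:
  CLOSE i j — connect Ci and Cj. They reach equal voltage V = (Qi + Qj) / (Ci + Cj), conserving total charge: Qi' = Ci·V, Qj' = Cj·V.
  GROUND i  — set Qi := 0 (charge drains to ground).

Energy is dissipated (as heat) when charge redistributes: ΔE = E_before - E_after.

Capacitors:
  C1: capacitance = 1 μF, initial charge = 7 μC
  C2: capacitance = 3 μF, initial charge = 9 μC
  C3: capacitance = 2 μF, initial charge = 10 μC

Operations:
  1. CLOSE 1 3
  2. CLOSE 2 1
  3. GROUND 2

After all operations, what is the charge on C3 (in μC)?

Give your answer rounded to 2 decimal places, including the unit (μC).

Initial: C1(1μF, Q=7μC, V=7.00V), C2(3μF, Q=9μC, V=3.00V), C3(2μF, Q=10μC, V=5.00V)
Op 1: CLOSE 1-3: Q_total=17.00, C_total=3.00, V=5.67; Q1=5.67, Q3=11.33; dissipated=1.333
Op 2: CLOSE 2-1: Q_total=14.67, C_total=4.00, V=3.67; Q2=11.00, Q1=3.67; dissipated=2.667
Op 3: GROUND 2: Q2=0; energy lost=20.167
Final charges: Q1=3.67, Q2=0.00, Q3=11.33

Answer: 11.33 μC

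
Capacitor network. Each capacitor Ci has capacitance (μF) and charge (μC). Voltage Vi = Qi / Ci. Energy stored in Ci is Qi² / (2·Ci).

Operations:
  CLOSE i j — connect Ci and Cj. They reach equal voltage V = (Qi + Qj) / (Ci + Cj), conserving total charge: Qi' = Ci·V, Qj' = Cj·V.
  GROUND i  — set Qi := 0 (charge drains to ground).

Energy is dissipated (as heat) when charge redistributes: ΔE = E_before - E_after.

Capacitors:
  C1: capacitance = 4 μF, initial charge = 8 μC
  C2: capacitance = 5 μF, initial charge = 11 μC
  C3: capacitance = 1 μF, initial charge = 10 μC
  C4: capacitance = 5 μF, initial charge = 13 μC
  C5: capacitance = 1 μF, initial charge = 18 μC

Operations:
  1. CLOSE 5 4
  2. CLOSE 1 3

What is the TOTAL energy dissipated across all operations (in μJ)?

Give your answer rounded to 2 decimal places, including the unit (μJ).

Initial: C1(4μF, Q=8μC, V=2.00V), C2(5μF, Q=11μC, V=2.20V), C3(1μF, Q=10μC, V=10.00V), C4(5μF, Q=13μC, V=2.60V), C5(1μF, Q=18μC, V=18.00V)
Op 1: CLOSE 5-4: Q_total=31.00, C_total=6.00, V=5.17; Q5=5.17, Q4=25.83; dissipated=98.817
Op 2: CLOSE 1-3: Q_total=18.00, C_total=5.00, V=3.60; Q1=14.40, Q3=3.60; dissipated=25.600
Total dissipated: 124.417 μJ

Answer: 124.42 μJ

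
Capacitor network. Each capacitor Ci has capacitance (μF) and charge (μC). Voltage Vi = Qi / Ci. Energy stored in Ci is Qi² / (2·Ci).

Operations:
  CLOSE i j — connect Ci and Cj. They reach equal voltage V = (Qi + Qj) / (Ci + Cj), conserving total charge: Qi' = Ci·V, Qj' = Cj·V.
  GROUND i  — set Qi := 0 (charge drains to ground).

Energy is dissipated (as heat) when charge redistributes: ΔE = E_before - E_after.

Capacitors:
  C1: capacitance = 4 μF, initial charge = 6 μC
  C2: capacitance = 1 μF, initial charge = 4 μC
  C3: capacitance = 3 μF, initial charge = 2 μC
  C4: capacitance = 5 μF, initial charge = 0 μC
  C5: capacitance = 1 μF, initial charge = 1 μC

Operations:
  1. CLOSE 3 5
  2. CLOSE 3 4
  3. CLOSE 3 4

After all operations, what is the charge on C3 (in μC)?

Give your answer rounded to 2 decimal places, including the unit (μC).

Initial: C1(4μF, Q=6μC, V=1.50V), C2(1μF, Q=4μC, V=4.00V), C3(3μF, Q=2μC, V=0.67V), C4(5μF, Q=0μC, V=0.00V), C5(1μF, Q=1μC, V=1.00V)
Op 1: CLOSE 3-5: Q_total=3.00, C_total=4.00, V=0.75; Q3=2.25, Q5=0.75; dissipated=0.042
Op 2: CLOSE 3-4: Q_total=2.25, C_total=8.00, V=0.28; Q3=0.84, Q4=1.41; dissipated=0.527
Op 3: CLOSE 3-4: Q_total=2.25, C_total=8.00, V=0.28; Q3=0.84, Q4=1.41; dissipated=0.000
Final charges: Q1=6.00, Q2=4.00, Q3=0.84, Q4=1.41, Q5=0.75

Answer: 0.84 μC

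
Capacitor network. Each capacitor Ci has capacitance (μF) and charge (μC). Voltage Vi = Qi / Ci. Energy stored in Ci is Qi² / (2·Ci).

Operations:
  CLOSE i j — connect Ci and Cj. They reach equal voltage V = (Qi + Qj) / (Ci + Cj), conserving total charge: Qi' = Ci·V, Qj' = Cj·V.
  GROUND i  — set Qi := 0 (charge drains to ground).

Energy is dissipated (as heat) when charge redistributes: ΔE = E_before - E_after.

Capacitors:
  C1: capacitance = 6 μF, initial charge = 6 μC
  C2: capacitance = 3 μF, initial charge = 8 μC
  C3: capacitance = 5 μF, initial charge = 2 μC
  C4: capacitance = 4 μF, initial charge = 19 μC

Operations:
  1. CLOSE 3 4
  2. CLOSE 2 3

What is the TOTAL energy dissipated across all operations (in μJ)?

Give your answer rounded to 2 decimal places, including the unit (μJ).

Initial: C1(6μF, Q=6μC, V=1.00V), C2(3μF, Q=8μC, V=2.67V), C3(5μF, Q=2μC, V=0.40V), C4(4μF, Q=19μC, V=4.75V)
Op 1: CLOSE 3-4: Q_total=21.00, C_total=9.00, V=2.33; Q3=11.67, Q4=9.33; dissipated=21.025
Op 2: CLOSE 2-3: Q_total=19.67, C_total=8.00, V=2.46; Q2=7.38, Q3=12.29; dissipated=0.104
Total dissipated: 21.129 μJ

Answer: 21.13 μJ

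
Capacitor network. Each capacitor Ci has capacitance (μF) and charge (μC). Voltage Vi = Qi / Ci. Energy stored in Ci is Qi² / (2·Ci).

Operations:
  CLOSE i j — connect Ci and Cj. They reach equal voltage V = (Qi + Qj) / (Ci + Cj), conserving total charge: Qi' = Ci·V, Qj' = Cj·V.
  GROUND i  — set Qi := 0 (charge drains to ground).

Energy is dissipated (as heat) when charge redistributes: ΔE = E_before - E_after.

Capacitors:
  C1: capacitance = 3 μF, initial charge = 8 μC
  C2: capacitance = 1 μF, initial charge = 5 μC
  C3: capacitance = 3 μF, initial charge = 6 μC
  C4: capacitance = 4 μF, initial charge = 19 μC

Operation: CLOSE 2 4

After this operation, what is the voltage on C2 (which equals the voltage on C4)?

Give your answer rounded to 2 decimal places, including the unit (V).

Initial: C1(3μF, Q=8μC, V=2.67V), C2(1μF, Q=5μC, V=5.00V), C3(3μF, Q=6μC, V=2.00V), C4(4μF, Q=19μC, V=4.75V)
Op 1: CLOSE 2-4: Q_total=24.00, C_total=5.00, V=4.80; Q2=4.80, Q4=19.20; dissipated=0.025

Answer: 4.80 V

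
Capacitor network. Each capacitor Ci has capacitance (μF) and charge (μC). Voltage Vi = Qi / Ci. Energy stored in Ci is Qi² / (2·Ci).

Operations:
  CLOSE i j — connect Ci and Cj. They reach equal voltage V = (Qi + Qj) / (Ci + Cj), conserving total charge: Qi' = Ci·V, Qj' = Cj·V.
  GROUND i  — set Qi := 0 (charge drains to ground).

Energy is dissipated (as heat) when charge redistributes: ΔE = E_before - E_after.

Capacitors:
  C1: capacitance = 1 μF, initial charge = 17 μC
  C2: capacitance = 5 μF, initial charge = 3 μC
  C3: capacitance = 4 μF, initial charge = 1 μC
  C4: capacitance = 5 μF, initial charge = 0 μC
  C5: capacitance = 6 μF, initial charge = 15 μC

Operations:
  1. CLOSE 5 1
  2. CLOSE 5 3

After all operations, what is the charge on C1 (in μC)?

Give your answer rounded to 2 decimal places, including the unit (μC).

Answer: 4.57 μC

Derivation:
Initial: C1(1μF, Q=17μC, V=17.00V), C2(5μF, Q=3μC, V=0.60V), C3(4μF, Q=1μC, V=0.25V), C4(5μF, Q=0μC, V=0.00V), C5(6μF, Q=15μC, V=2.50V)
Op 1: CLOSE 5-1: Q_total=32.00, C_total=7.00, V=4.57; Q5=27.43, Q1=4.57; dissipated=90.107
Op 2: CLOSE 5-3: Q_total=28.43, C_total=10.00, V=2.84; Q5=17.06, Q3=11.37; dissipated=22.410
Final charges: Q1=4.57, Q2=3.00, Q3=11.37, Q4=0.00, Q5=17.06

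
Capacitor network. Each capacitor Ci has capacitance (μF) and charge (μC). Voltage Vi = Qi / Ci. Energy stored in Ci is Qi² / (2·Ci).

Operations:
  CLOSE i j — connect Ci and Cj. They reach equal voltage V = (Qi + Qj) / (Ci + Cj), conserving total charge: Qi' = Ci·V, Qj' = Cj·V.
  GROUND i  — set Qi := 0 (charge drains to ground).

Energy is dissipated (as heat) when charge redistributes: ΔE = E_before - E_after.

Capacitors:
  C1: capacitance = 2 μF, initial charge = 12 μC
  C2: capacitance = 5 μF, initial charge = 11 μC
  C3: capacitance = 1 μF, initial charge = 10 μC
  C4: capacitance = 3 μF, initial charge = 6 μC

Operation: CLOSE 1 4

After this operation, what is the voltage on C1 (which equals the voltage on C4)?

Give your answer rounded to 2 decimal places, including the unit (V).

Initial: C1(2μF, Q=12μC, V=6.00V), C2(5μF, Q=11μC, V=2.20V), C3(1μF, Q=10μC, V=10.00V), C4(3μF, Q=6μC, V=2.00V)
Op 1: CLOSE 1-4: Q_total=18.00, C_total=5.00, V=3.60; Q1=7.20, Q4=10.80; dissipated=9.600

Answer: 3.60 V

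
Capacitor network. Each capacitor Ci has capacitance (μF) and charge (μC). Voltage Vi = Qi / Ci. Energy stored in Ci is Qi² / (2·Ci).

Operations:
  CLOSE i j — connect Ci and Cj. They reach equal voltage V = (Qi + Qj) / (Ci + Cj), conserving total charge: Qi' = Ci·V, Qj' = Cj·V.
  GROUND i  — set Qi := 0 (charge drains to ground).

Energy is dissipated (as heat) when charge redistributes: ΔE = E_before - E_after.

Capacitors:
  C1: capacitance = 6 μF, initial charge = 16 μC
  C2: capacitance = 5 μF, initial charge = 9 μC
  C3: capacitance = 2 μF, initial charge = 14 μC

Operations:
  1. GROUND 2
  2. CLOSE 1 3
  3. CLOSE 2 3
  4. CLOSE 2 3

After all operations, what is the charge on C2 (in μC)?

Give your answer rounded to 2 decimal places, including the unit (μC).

Initial: C1(6μF, Q=16μC, V=2.67V), C2(5μF, Q=9μC, V=1.80V), C3(2μF, Q=14μC, V=7.00V)
Op 1: GROUND 2: Q2=0; energy lost=8.100
Op 2: CLOSE 1-3: Q_total=30.00, C_total=8.00, V=3.75; Q1=22.50, Q3=7.50; dissipated=14.083
Op 3: CLOSE 2-3: Q_total=7.50, C_total=7.00, V=1.07; Q2=5.36, Q3=2.14; dissipated=10.045
Op 4: CLOSE 2-3: Q_total=7.50, C_total=7.00, V=1.07; Q2=5.36, Q3=2.14; dissipated=0.000
Final charges: Q1=22.50, Q2=5.36, Q3=2.14

Answer: 5.36 μC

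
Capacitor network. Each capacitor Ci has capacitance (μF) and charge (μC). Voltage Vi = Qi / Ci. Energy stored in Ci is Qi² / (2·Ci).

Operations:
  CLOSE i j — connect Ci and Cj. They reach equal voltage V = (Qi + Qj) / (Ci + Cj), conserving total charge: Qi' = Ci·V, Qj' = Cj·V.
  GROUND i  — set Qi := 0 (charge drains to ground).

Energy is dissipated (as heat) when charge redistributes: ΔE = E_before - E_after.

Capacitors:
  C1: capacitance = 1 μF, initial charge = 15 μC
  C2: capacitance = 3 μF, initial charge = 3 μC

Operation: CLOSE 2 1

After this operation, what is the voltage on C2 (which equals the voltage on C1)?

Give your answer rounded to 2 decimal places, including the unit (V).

Initial: C1(1μF, Q=15μC, V=15.00V), C2(3μF, Q=3μC, V=1.00V)
Op 1: CLOSE 2-1: Q_total=18.00, C_total=4.00, V=4.50; Q2=13.50, Q1=4.50; dissipated=73.500

Answer: 4.50 V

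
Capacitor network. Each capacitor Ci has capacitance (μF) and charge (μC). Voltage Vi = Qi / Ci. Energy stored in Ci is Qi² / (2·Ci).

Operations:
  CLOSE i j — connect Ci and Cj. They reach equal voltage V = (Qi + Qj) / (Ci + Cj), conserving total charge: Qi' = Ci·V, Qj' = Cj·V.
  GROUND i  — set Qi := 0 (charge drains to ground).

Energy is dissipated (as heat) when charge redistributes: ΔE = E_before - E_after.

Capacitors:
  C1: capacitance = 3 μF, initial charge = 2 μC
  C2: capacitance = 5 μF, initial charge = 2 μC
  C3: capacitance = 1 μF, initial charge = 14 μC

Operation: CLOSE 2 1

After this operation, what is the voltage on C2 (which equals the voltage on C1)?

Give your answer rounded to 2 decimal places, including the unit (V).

Answer: 0.50 V

Derivation:
Initial: C1(3μF, Q=2μC, V=0.67V), C2(5μF, Q=2μC, V=0.40V), C3(1μF, Q=14μC, V=14.00V)
Op 1: CLOSE 2-1: Q_total=4.00, C_total=8.00, V=0.50; Q2=2.50, Q1=1.50; dissipated=0.067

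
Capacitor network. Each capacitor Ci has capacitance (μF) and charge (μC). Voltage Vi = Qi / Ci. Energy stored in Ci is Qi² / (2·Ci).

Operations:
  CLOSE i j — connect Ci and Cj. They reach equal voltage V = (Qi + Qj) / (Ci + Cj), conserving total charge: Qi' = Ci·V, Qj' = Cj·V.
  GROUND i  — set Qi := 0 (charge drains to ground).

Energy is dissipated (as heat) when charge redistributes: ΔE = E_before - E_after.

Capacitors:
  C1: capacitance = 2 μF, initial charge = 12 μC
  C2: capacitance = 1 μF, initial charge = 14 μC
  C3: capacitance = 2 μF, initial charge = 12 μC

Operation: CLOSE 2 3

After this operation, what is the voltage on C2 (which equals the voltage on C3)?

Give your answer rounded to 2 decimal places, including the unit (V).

Answer: 8.67 V

Derivation:
Initial: C1(2μF, Q=12μC, V=6.00V), C2(1μF, Q=14μC, V=14.00V), C3(2μF, Q=12μC, V=6.00V)
Op 1: CLOSE 2-3: Q_total=26.00, C_total=3.00, V=8.67; Q2=8.67, Q3=17.33; dissipated=21.333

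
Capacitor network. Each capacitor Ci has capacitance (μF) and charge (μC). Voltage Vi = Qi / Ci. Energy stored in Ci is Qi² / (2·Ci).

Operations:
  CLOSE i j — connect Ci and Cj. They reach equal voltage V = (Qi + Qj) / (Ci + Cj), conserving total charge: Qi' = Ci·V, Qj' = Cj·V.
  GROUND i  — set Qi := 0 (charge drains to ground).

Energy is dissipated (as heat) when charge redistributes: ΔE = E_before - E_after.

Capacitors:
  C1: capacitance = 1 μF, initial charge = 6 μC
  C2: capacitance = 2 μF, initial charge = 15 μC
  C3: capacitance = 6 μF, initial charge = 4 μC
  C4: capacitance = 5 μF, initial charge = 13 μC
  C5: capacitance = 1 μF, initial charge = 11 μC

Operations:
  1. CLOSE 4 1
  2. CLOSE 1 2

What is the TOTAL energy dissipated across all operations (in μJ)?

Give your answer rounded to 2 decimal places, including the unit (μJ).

Initial: C1(1μF, Q=6μC, V=6.00V), C2(2μF, Q=15μC, V=7.50V), C3(6μF, Q=4μC, V=0.67V), C4(5μF, Q=13μC, V=2.60V), C5(1μF, Q=11μC, V=11.00V)
Op 1: CLOSE 4-1: Q_total=19.00, C_total=6.00, V=3.17; Q4=15.83, Q1=3.17; dissipated=4.817
Op 2: CLOSE 1-2: Q_total=18.17, C_total=3.00, V=6.06; Q1=6.06, Q2=12.11; dissipated=6.259
Total dissipated: 11.076 μJ

Answer: 11.08 μJ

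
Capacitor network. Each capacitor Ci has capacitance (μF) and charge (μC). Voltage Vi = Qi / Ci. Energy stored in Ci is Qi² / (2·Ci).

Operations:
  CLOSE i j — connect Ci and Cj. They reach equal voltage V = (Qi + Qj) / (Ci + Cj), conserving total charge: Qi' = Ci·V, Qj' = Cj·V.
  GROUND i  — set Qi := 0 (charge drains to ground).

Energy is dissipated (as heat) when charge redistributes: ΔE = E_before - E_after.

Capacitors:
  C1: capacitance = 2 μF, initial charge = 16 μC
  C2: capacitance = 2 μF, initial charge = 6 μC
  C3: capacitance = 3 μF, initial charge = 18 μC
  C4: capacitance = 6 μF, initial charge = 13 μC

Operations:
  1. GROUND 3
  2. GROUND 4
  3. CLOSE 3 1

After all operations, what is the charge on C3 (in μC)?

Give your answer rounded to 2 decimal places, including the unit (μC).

Initial: C1(2μF, Q=16μC, V=8.00V), C2(2μF, Q=6μC, V=3.00V), C3(3μF, Q=18μC, V=6.00V), C4(6μF, Q=13μC, V=2.17V)
Op 1: GROUND 3: Q3=0; energy lost=54.000
Op 2: GROUND 4: Q4=0; energy lost=14.083
Op 3: CLOSE 3-1: Q_total=16.00, C_total=5.00, V=3.20; Q3=9.60, Q1=6.40; dissipated=38.400
Final charges: Q1=6.40, Q2=6.00, Q3=9.60, Q4=0.00

Answer: 9.60 μC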